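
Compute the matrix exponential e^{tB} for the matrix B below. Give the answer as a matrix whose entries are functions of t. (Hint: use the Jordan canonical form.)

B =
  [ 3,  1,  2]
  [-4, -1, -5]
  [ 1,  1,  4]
e^{tB} =
  [-t^2*exp(2*t)/2 + t*exp(2*t) + exp(2*t), t*exp(2*t), t^2*exp(2*t)/2 + 2*t*exp(2*t)]
  [3*t^2*exp(2*t)/2 - 4*t*exp(2*t), -3*t*exp(2*t) + exp(2*t), -3*t^2*exp(2*t)/2 - 5*t*exp(2*t)]
  [-t^2*exp(2*t)/2 + t*exp(2*t), t*exp(2*t), t^2*exp(2*t)/2 + 2*t*exp(2*t) + exp(2*t)]

Strategy: write B = P · J · P⁻¹ where J is a Jordan canonical form, so e^{tB} = P · e^{tJ} · P⁻¹, and e^{tJ} can be computed block-by-block.

B has Jordan form
J =
  [2, 1, 0]
  [0, 2, 1]
  [0, 0, 2]
(up to reordering of blocks).

Per-block formulas:
  For a 3×3 Jordan block J_3(2): exp(t · J_3(2)) = e^(2t)·(I + t·N + (t^2/2)·N^2), where N is the 3×3 nilpotent shift.

After assembling e^{tJ} and conjugating by P, we get:

e^{tB} =
  [-t^2*exp(2*t)/2 + t*exp(2*t) + exp(2*t), t*exp(2*t), t^2*exp(2*t)/2 + 2*t*exp(2*t)]
  [3*t^2*exp(2*t)/2 - 4*t*exp(2*t), -3*t*exp(2*t) + exp(2*t), -3*t^2*exp(2*t)/2 - 5*t*exp(2*t)]
  [-t^2*exp(2*t)/2 + t*exp(2*t), t*exp(2*t), t^2*exp(2*t)/2 + 2*t*exp(2*t) + exp(2*t)]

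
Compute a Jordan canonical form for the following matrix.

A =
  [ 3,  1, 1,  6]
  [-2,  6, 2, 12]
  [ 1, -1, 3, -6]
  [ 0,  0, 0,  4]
J_2(4) ⊕ J_1(4) ⊕ J_1(4)

The characteristic polynomial is
  det(x·I − A) = x^4 - 16*x^3 + 96*x^2 - 256*x + 256 = (x - 4)^4

Eigenvalues and multiplicities (the geometric multiplicity of λ is n − rank(A − λI), which equals the number of Jordan blocks for λ):
  λ = 4: algebraic multiplicity = 4, geometric multiplicity = 3

Determining the block sizes for each eigenvalue:
  λ = 4: 3 blocks summing to 4 forces exactly one block of size 2 and the rest size 1 → block sizes [2, 1, 1]

Assembling the blocks gives a Jordan form
J =
  [4, 1, 0, 0]
  [0, 4, 0, 0]
  [0, 0, 4, 0]
  [0, 0, 0, 4]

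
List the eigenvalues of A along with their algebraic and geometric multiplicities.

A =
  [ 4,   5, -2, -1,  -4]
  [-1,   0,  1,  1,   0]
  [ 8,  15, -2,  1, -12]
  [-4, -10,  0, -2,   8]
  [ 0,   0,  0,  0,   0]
λ = 0: alg = 5, geom = 3

Step 1 — factor the characteristic polynomial to read off the algebraic multiplicities:
  χ_A(x) = x^5

Step 2 — compute geometric multiplicities via the rank-nullity identity g(λ) = n − rank(A − λI):
  rank(A − (0)·I) = 2, so dim ker(A − (0)·I) = n − 2 = 3

Summary:
  λ = 0: algebraic multiplicity = 5, geometric multiplicity = 3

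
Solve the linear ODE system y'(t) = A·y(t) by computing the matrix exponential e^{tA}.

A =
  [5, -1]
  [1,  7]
e^{tA} =
  [-t*exp(6*t) + exp(6*t), -t*exp(6*t)]
  [t*exp(6*t), t*exp(6*t) + exp(6*t)]

Strategy: write A = P · J · P⁻¹ where J is a Jordan canonical form, so e^{tA} = P · e^{tJ} · P⁻¹, and e^{tJ} can be computed block-by-block.

A has Jordan form
J =
  [6, 1]
  [0, 6]
(up to reordering of blocks).

Per-block formulas:
  For a 2×2 Jordan block J_2(6): exp(t · J_2(6)) = e^(6t)·(I + t·N), where N is the 2×2 nilpotent shift.

After assembling e^{tJ} and conjugating by P, we get:

e^{tA} =
  [-t*exp(6*t) + exp(6*t), -t*exp(6*t)]
  [t*exp(6*t), t*exp(6*t) + exp(6*t)]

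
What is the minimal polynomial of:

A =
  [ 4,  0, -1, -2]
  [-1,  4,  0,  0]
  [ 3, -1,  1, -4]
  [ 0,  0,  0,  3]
x^3 - 9*x^2 + 27*x - 27

The characteristic polynomial is χ_A(x) = (x - 3)^4, so the eigenvalues are known. The minimal polynomial is
  m_A(x) = Π_λ (x − λ)^{k_λ}
where k_λ is the size of the *largest* Jordan block for λ (equivalently, the smallest k with (A − λI)^k v = 0 for every generalised eigenvector v of λ).

  λ = 3: largest Jordan block has size 3, contributing (x − 3)^3

So m_A(x) = (x - 3)^3 = x^3 - 9*x^2 + 27*x - 27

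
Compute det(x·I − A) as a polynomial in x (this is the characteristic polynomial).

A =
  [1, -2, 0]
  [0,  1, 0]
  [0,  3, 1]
x^3 - 3*x^2 + 3*x - 1

Expanding det(x·I − A) (e.g. by cofactor expansion or by noting that A is similar to its Jordan form J, which has the same characteristic polynomial as A) gives
  χ_A(x) = x^3 - 3*x^2 + 3*x - 1
which factors as (x - 1)^3. The eigenvalues (with algebraic multiplicities) are λ = 1 with multiplicity 3.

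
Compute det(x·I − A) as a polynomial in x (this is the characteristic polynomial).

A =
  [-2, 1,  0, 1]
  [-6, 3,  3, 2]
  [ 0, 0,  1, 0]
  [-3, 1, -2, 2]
x^4 - 4*x^3 + 6*x^2 - 4*x + 1

Expanding det(x·I − A) (e.g. by cofactor expansion or by noting that A is similar to its Jordan form J, which has the same characteristic polynomial as A) gives
  χ_A(x) = x^4 - 4*x^3 + 6*x^2 - 4*x + 1
which factors as (x - 1)^4. The eigenvalues (with algebraic multiplicities) are λ = 1 with multiplicity 4.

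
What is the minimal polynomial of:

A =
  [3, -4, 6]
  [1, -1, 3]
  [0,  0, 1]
x^2 - 2*x + 1

The characteristic polynomial is χ_A(x) = (x - 1)^3, so the eigenvalues are known. The minimal polynomial is
  m_A(x) = Π_λ (x − λ)^{k_λ}
where k_λ is the size of the *largest* Jordan block for λ (equivalently, the smallest k with (A − λI)^k v = 0 for every generalised eigenvector v of λ).

  λ = 1: largest Jordan block has size 2, contributing (x − 1)^2

So m_A(x) = (x - 1)^2 = x^2 - 2*x + 1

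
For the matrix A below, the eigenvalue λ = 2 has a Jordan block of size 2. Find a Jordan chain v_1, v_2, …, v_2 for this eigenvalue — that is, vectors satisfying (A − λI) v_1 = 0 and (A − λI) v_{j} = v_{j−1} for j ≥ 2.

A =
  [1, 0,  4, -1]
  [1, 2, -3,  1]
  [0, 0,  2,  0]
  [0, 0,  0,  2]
A Jordan chain for λ = 2 of length 2:
v_1 = (0, 1, 0, 0)ᵀ
v_2 = (4, 0, 1, 0)ᵀ

Let N = A − (2)·I. We want v_2 with N^2 v_2 = 0 but N^1 v_2 ≠ 0; then v_{j-1} := N · v_j for j = 2, …, 2.

Pick v_2 = (4, 0, 1, 0)ᵀ.
Then v_1 = N · v_2 = (0, 1, 0, 0)ᵀ.

Sanity check: (A − (2)·I) v_1 = (0, 0, 0, 0)ᵀ = 0. ✓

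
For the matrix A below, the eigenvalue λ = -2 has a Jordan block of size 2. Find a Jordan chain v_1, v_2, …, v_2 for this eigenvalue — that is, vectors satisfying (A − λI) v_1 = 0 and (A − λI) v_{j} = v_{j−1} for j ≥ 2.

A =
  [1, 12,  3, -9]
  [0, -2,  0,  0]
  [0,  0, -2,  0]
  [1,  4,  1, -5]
A Jordan chain for λ = -2 of length 2:
v_1 = (3, 0, 0, 1)ᵀ
v_2 = (1, 0, 0, 0)ᵀ

Let N = A − (-2)·I. We want v_2 with N^2 v_2 = 0 but N^1 v_2 ≠ 0; then v_{j-1} := N · v_j for j = 2, …, 2.

Pick v_2 = (1, 0, 0, 0)ᵀ.
Then v_1 = N · v_2 = (3, 0, 0, 1)ᵀ.

Sanity check: (A − (-2)·I) v_1 = (0, 0, 0, 0)ᵀ = 0. ✓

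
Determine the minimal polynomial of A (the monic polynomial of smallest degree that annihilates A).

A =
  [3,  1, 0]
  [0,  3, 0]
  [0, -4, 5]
x^3 - 11*x^2 + 39*x - 45

The characteristic polynomial is χ_A(x) = (x - 5)*(x - 3)^2, so the eigenvalues are known. The minimal polynomial is
  m_A(x) = Π_λ (x − λ)^{k_λ}
where k_λ is the size of the *largest* Jordan block for λ (equivalently, the smallest k with (A − λI)^k v = 0 for every generalised eigenvector v of λ).

  λ = 3: largest Jordan block has size 2, contributing (x − 3)^2
  λ = 5: largest Jordan block has size 1, contributing (x − 5)

So m_A(x) = (x - 5)*(x - 3)^2 = x^3 - 11*x^2 + 39*x - 45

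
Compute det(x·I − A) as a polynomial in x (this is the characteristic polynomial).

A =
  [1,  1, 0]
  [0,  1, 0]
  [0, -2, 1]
x^3 - 3*x^2 + 3*x - 1

Expanding det(x·I − A) (e.g. by cofactor expansion or by noting that A is similar to its Jordan form J, which has the same characteristic polynomial as A) gives
  χ_A(x) = x^3 - 3*x^2 + 3*x - 1
which factors as (x - 1)^3. The eigenvalues (with algebraic multiplicities) are λ = 1 with multiplicity 3.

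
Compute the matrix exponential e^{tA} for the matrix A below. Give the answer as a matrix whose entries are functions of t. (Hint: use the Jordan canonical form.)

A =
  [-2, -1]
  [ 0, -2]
e^{tA} =
  [exp(-2*t), -t*exp(-2*t)]
  [0, exp(-2*t)]

Strategy: write A = P · J · P⁻¹ where J is a Jordan canonical form, so e^{tA} = P · e^{tJ} · P⁻¹, and e^{tJ} can be computed block-by-block.

A has Jordan form
J =
  [-2,  1]
  [ 0, -2]
(up to reordering of blocks).

Per-block formulas:
  For a 2×2 Jordan block J_2(-2): exp(t · J_2(-2)) = e^(-2t)·(I + t·N), where N is the 2×2 nilpotent shift.

After assembling e^{tJ} and conjugating by P, we get:

e^{tA} =
  [exp(-2*t), -t*exp(-2*t)]
  [0, exp(-2*t)]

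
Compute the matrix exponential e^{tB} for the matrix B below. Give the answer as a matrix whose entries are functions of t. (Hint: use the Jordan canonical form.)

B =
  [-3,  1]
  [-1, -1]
e^{tB} =
  [-t*exp(-2*t) + exp(-2*t), t*exp(-2*t)]
  [-t*exp(-2*t), t*exp(-2*t) + exp(-2*t)]

Strategy: write B = P · J · P⁻¹ where J is a Jordan canonical form, so e^{tB} = P · e^{tJ} · P⁻¹, and e^{tJ} can be computed block-by-block.

B has Jordan form
J =
  [-2,  1]
  [ 0, -2]
(up to reordering of blocks).

Per-block formulas:
  For a 2×2 Jordan block J_2(-2): exp(t · J_2(-2)) = e^(-2t)·(I + t·N), where N is the 2×2 nilpotent shift.

After assembling e^{tJ} and conjugating by P, we get:

e^{tB} =
  [-t*exp(-2*t) + exp(-2*t), t*exp(-2*t)]
  [-t*exp(-2*t), t*exp(-2*t) + exp(-2*t)]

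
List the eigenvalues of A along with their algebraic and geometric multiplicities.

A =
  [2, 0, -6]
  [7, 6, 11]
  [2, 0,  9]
λ = 5: alg = 1, geom = 1; λ = 6: alg = 2, geom = 1

Step 1 — factor the characteristic polynomial to read off the algebraic multiplicities:
  χ_A(x) = (x - 6)^2*(x - 5)

Step 2 — compute geometric multiplicities via the rank-nullity identity g(λ) = n − rank(A − λI):
  rank(A − (5)·I) = 2, so dim ker(A − (5)·I) = n − 2 = 1
  rank(A − (6)·I) = 2, so dim ker(A − (6)·I) = n − 2 = 1

Summary:
  λ = 5: algebraic multiplicity = 1, geometric multiplicity = 1
  λ = 6: algebraic multiplicity = 2, geometric multiplicity = 1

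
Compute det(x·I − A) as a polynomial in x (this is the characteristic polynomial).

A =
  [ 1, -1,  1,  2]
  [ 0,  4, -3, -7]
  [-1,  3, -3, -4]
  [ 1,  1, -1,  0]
x^4 - 2*x^3

Expanding det(x·I − A) (e.g. by cofactor expansion or by noting that A is similar to its Jordan form J, which has the same characteristic polynomial as A) gives
  χ_A(x) = x^4 - 2*x^3
which factors as x^3*(x - 2). The eigenvalues (with algebraic multiplicities) are λ = 0 with multiplicity 3, λ = 2 with multiplicity 1.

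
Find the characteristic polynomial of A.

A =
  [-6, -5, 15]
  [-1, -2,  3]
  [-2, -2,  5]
x^3 + 3*x^2 + 3*x + 1

Expanding det(x·I − A) (e.g. by cofactor expansion or by noting that A is similar to its Jordan form J, which has the same characteristic polynomial as A) gives
  χ_A(x) = x^3 + 3*x^2 + 3*x + 1
which factors as (x + 1)^3. The eigenvalues (with algebraic multiplicities) are λ = -1 with multiplicity 3.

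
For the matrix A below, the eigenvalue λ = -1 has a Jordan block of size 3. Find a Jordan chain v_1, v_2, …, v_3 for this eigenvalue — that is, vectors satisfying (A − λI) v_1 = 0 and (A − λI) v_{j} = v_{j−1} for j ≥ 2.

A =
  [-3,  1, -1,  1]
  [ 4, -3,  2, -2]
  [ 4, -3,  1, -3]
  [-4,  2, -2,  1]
A Jordan chain for λ = -1 of length 3:
v_1 = (1, -2, -2, 2)ᵀ
v_2 = (1, -2, -3, 2)ᵀ
v_3 = (0, 1, 0, 0)ᵀ

Let N = A − (-1)·I. We want v_3 with N^3 v_3 = 0 but N^2 v_3 ≠ 0; then v_{j-1} := N · v_j for j = 3, …, 2.

Pick v_3 = (0, 1, 0, 0)ᵀ.
Then v_2 = N · v_3 = (1, -2, -3, 2)ᵀ.
Then v_1 = N · v_2 = (1, -2, -2, 2)ᵀ.

Sanity check: (A − (-1)·I) v_1 = (0, 0, 0, 0)ᵀ = 0. ✓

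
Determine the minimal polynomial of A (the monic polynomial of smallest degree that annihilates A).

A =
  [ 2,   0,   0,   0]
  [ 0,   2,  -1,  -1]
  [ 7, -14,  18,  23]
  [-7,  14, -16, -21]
x^3 + x^2 - 16*x + 20

The characteristic polynomial is χ_A(x) = (x - 2)^3*(x + 5), so the eigenvalues are known. The minimal polynomial is
  m_A(x) = Π_λ (x − λ)^{k_λ}
where k_λ is the size of the *largest* Jordan block for λ (equivalently, the smallest k with (A − λI)^k v = 0 for every generalised eigenvector v of λ).

  λ = -5: largest Jordan block has size 1, contributing (x + 5)
  λ = 2: largest Jordan block has size 2, contributing (x − 2)^2

So m_A(x) = (x - 2)^2*(x + 5) = x^3 + x^2 - 16*x + 20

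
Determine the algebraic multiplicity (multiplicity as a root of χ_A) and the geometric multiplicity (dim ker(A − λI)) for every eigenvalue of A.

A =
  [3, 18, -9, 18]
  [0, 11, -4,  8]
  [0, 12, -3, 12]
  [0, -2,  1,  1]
λ = 3: alg = 4, geom = 3

Step 1 — factor the characteristic polynomial to read off the algebraic multiplicities:
  χ_A(x) = (x - 3)^4

Step 2 — compute geometric multiplicities via the rank-nullity identity g(λ) = n − rank(A − λI):
  rank(A − (3)·I) = 1, so dim ker(A − (3)·I) = n − 1 = 3

Summary:
  λ = 3: algebraic multiplicity = 4, geometric multiplicity = 3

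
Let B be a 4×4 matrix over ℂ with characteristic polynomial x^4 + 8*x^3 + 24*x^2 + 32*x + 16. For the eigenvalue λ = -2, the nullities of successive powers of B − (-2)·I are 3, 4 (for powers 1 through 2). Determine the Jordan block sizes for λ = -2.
Block sizes for λ = -2: [2, 1, 1]

From the dimensions of kernels of powers, the number of Jordan blocks of size at least j is d_j − d_{j−1} where d_j = dim ker(N^j) (with d_0 = 0). Computing the differences gives [3, 1].
The number of blocks of size exactly k is (#blocks of size ≥ k) − (#blocks of size ≥ k + 1), so the partition is: 2 block(s) of size 1, 1 block(s) of size 2.
In nonincreasing order the block sizes are [2, 1, 1].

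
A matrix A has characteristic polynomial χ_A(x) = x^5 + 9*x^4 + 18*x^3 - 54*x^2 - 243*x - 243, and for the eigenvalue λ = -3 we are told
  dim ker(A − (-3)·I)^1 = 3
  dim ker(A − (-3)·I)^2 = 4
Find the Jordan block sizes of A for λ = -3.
Block sizes for λ = -3: [2, 1, 1]

From the dimensions of kernels of powers, the number of Jordan blocks of size at least j is d_j − d_{j−1} where d_j = dim ker(N^j) (with d_0 = 0). Computing the differences gives [3, 1].
The number of blocks of size exactly k is (#blocks of size ≥ k) − (#blocks of size ≥ k + 1), so the partition is: 2 block(s) of size 1, 1 block(s) of size 2.
In nonincreasing order the block sizes are [2, 1, 1].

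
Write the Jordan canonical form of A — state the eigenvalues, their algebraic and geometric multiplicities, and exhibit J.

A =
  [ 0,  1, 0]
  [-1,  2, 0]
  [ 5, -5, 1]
J_2(1) ⊕ J_1(1)

The characteristic polynomial is
  det(x·I − A) = x^3 - 3*x^2 + 3*x - 1 = (x - 1)^3

Eigenvalues and multiplicities (the geometric multiplicity of λ is n − rank(A − λI), which equals the number of Jordan blocks for λ):
  λ = 1: algebraic multiplicity = 3, geometric multiplicity = 2

Determining the block sizes for each eigenvalue:
  λ = 1: 2 blocks summing to 3 forces exactly one block of size 2 and the rest size 1 → block sizes [2, 1]

Assembling the blocks gives a Jordan form
J =
  [1, 1, 0]
  [0, 1, 0]
  [0, 0, 1]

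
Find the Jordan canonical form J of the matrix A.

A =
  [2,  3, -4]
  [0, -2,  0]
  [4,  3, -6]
J_2(-2) ⊕ J_1(-2)

The characteristic polynomial is
  det(x·I − A) = x^3 + 6*x^2 + 12*x + 8 = (x + 2)^3

Eigenvalues and multiplicities (the geometric multiplicity of λ is n − rank(A − λI), which equals the number of Jordan blocks for λ):
  λ = -2: algebraic multiplicity = 3, geometric multiplicity = 2

Determining the block sizes for each eigenvalue:
  λ = -2: 2 blocks summing to 3 forces exactly one block of size 2 and the rest size 1 → block sizes [2, 1]

Assembling the blocks gives a Jordan form
J =
  [-2,  1,  0]
  [ 0, -2,  0]
  [ 0,  0, -2]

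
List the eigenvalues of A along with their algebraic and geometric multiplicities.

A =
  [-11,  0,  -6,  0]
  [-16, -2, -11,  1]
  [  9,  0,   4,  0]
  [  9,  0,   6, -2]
λ = -5: alg = 1, geom = 1; λ = -2: alg = 3, geom = 2

Step 1 — factor the characteristic polynomial to read off the algebraic multiplicities:
  χ_A(x) = (x + 2)^3*(x + 5)

Step 2 — compute geometric multiplicities via the rank-nullity identity g(λ) = n − rank(A − λI):
  rank(A − (-5)·I) = 3, so dim ker(A − (-5)·I) = n − 3 = 1
  rank(A − (-2)·I) = 2, so dim ker(A − (-2)·I) = n − 2 = 2

Summary:
  λ = -5: algebraic multiplicity = 1, geometric multiplicity = 1
  λ = -2: algebraic multiplicity = 3, geometric multiplicity = 2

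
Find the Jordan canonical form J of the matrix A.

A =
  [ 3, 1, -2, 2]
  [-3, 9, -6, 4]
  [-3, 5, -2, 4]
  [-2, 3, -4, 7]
J_2(4) ⊕ J_1(4) ⊕ J_1(5)

The characteristic polynomial is
  det(x·I − A) = x^4 - 17*x^3 + 108*x^2 - 304*x + 320 = (x - 5)*(x - 4)^3

Eigenvalues and multiplicities (the geometric multiplicity of λ is n − rank(A − λI), which equals the number of Jordan blocks for λ):
  λ = 4: algebraic multiplicity = 3, geometric multiplicity = 2
  λ = 5: algebraic multiplicity = 1, geometric multiplicity = 1

Determining the block sizes for each eigenvalue:
  λ = 4: 2 blocks summing to 3 forces exactly one block of size 2 and the rest size 1 → block sizes [2, 1]
  λ = 5: one block (gm = 1), so the single block has size am = 1 → block sizes [1]

Assembling the blocks gives a Jordan form
J =
  [4, 1, 0, 0]
  [0, 4, 0, 0]
  [0, 0, 4, 0]
  [0, 0, 0, 5]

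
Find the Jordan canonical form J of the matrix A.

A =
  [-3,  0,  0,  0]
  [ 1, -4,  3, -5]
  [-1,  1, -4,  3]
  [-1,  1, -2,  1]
J_1(-3) ⊕ J_1(-3) ⊕ J_2(-2)

The characteristic polynomial is
  det(x·I − A) = x^4 + 10*x^3 + 37*x^2 + 60*x + 36 = (x + 2)^2*(x + 3)^2

Eigenvalues and multiplicities (the geometric multiplicity of λ is n − rank(A − λI), which equals the number of Jordan blocks for λ):
  λ = -3: algebraic multiplicity = 2, geometric multiplicity = 2
  λ = -2: algebraic multiplicity = 2, geometric multiplicity = 1

Determining the block sizes for each eigenvalue:
  λ = -3: gm = am = 2, so every block has size 1 → block sizes [1, 1]
  λ = -2: one block (gm = 1), so the single block has size am = 2 → block sizes [2]

Assembling the blocks gives a Jordan form
J =
  [-3,  0,  0,  0]
  [ 0, -3,  0,  0]
  [ 0,  0, -2,  1]
  [ 0,  0,  0, -2]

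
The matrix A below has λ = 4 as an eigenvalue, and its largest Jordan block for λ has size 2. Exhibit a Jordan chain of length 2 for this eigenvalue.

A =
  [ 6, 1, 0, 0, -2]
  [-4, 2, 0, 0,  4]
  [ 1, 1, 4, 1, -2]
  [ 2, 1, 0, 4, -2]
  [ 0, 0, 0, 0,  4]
A Jordan chain for λ = 4 of length 2:
v_1 = (2, -4, 1, 2, 0)ᵀ
v_2 = (1, 0, 0, 0, 0)ᵀ

Let N = A − (4)·I. We want v_2 with N^2 v_2 = 0 but N^1 v_2 ≠ 0; then v_{j-1} := N · v_j for j = 2, …, 2.

Pick v_2 = (1, 0, 0, 0, 0)ᵀ.
Then v_1 = N · v_2 = (2, -4, 1, 2, 0)ᵀ.

Sanity check: (A − (4)·I) v_1 = (0, 0, 0, 0, 0)ᵀ = 0. ✓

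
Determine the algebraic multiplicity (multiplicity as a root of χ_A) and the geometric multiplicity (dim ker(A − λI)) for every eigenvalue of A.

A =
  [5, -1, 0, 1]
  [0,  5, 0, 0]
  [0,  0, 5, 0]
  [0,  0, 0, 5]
λ = 5: alg = 4, geom = 3

Step 1 — factor the characteristic polynomial to read off the algebraic multiplicities:
  χ_A(x) = (x - 5)^4

Step 2 — compute geometric multiplicities via the rank-nullity identity g(λ) = n − rank(A − λI):
  rank(A − (5)·I) = 1, so dim ker(A − (5)·I) = n − 1 = 3

Summary:
  λ = 5: algebraic multiplicity = 4, geometric multiplicity = 3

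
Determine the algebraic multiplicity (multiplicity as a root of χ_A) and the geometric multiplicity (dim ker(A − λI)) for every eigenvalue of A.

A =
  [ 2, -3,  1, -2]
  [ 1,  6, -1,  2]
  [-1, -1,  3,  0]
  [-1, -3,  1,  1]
λ = 3: alg = 4, geom = 2

Step 1 — factor the characteristic polynomial to read off the algebraic multiplicities:
  χ_A(x) = (x - 3)^4

Step 2 — compute geometric multiplicities via the rank-nullity identity g(λ) = n − rank(A − λI):
  rank(A − (3)·I) = 2, so dim ker(A − (3)·I) = n − 2 = 2

Summary:
  λ = 3: algebraic multiplicity = 4, geometric multiplicity = 2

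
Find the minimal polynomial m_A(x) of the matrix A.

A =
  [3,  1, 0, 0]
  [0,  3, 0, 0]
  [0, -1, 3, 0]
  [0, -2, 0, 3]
x^2 - 6*x + 9

The characteristic polynomial is χ_A(x) = (x - 3)^4, so the eigenvalues are known. The minimal polynomial is
  m_A(x) = Π_λ (x − λ)^{k_λ}
where k_λ is the size of the *largest* Jordan block for λ (equivalently, the smallest k with (A − λI)^k v = 0 for every generalised eigenvector v of λ).

  λ = 3: largest Jordan block has size 2, contributing (x − 3)^2

So m_A(x) = (x - 3)^2 = x^2 - 6*x + 9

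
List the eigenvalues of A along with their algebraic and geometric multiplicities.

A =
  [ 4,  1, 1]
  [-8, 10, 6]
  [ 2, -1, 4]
λ = 6: alg = 3, geom = 1

Step 1 — factor the characteristic polynomial to read off the algebraic multiplicities:
  χ_A(x) = (x - 6)^3

Step 2 — compute geometric multiplicities via the rank-nullity identity g(λ) = n − rank(A − λI):
  rank(A − (6)·I) = 2, so dim ker(A − (6)·I) = n − 2 = 1

Summary:
  λ = 6: algebraic multiplicity = 3, geometric multiplicity = 1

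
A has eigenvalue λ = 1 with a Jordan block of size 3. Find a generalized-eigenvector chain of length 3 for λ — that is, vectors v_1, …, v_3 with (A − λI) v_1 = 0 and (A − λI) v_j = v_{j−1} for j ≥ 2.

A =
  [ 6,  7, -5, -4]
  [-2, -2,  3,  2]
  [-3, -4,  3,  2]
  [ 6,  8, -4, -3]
A Jordan chain for λ = 1 of length 3:
v_1 = (2, -1, -1, 2)ᵀ
v_2 = (5, -2, -3, 6)ᵀ
v_3 = (1, 0, 0, 0)ᵀ

Let N = A − (1)·I. We want v_3 with N^3 v_3 = 0 but N^2 v_3 ≠ 0; then v_{j-1} := N · v_j for j = 3, …, 2.

Pick v_3 = (1, 0, 0, 0)ᵀ.
Then v_2 = N · v_3 = (5, -2, -3, 6)ᵀ.
Then v_1 = N · v_2 = (2, -1, -1, 2)ᵀ.

Sanity check: (A − (1)·I) v_1 = (0, 0, 0, 0)ᵀ = 0. ✓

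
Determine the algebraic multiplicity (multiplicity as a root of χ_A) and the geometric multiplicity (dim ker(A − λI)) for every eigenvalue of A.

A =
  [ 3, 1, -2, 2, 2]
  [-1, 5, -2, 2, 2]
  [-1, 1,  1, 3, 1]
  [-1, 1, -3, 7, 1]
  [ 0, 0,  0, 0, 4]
λ = 4: alg = 5, geom = 3

Step 1 — factor the characteristic polynomial to read off the algebraic multiplicities:
  χ_A(x) = (x - 4)^5

Step 2 — compute geometric multiplicities via the rank-nullity identity g(λ) = n − rank(A − λI):
  rank(A − (4)·I) = 2, so dim ker(A − (4)·I) = n − 2 = 3

Summary:
  λ = 4: algebraic multiplicity = 5, geometric multiplicity = 3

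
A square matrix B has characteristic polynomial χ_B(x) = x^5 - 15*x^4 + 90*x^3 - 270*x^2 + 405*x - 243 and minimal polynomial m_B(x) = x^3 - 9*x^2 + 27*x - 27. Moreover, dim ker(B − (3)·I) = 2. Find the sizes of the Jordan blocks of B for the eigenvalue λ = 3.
Block sizes for λ = 3: [3, 2]

Step 1 — from the characteristic polynomial, algebraic multiplicity of λ = 3 is 5. From dim ker(B − (3)·I) = 2, there are exactly 2 Jordan blocks for λ = 3.
Step 2 — from the minimal polynomial, the factor (x − 3)^3 tells us the largest block for λ = 3 has size 3.
Step 3 — with total size 5, 2 blocks, and largest block 3, the block sizes (in nonincreasing order) are [3, 2].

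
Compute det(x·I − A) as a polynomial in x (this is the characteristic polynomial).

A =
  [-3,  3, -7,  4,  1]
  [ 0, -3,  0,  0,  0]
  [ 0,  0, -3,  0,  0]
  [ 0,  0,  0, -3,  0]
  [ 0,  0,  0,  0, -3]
x^5 + 15*x^4 + 90*x^3 + 270*x^2 + 405*x + 243

Expanding det(x·I − A) (e.g. by cofactor expansion or by noting that A is similar to its Jordan form J, which has the same characteristic polynomial as A) gives
  χ_A(x) = x^5 + 15*x^4 + 90*x^3 + 270*x^2 + 405*x + 243
which factors as (x + 3)^5. The eigenvalues (with algebraic multiplicities) are λ = -3 with multiplicity 5.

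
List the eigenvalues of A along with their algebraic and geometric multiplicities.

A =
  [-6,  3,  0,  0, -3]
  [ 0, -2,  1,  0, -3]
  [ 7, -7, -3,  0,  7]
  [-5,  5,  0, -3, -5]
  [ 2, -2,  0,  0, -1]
λ = -3: alg = 5, geom = 3

Step 1 — factor the characteristic polynomial to read off the algebraic multiplicities:
  χ_A(x) = (x + 3)^5

Step 2 — compute geometric multiplicities via the rank-nullity identity g(λ) = n − rank(A − λI):
  rank(A − (-3)·I) = 2, so dim ker(A − (-3)·I) = n − 2 = 3

Summary:
  λ = -3: algebraic multiplicity = 5, geometric multiplicity = 3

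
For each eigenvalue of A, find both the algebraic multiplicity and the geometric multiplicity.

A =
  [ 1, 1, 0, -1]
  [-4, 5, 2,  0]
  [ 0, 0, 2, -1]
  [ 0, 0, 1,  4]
λ = 3: alg = 4, geom = 2

Step 1 — factor the characteristic polynomial to read off the algebraic multiplicities:
  χ_A(x) = (x - 3)^4

Step 2 — compute geometric multiplicities via the rank-nullity identity g(λ) = n − rank(A − λI):
  rank(A − (3)·I) = 2, so dim ker(A − (3)·I) = n − 2 = 2

Summary:
  λ = 3: algebraic multiplicity = 4, geometric multiplicity = 2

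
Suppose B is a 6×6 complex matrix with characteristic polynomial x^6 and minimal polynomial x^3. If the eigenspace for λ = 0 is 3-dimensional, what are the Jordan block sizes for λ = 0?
Block sizes for λ = 0: [3, 2, 1]

Step 1 — from the characteristic polynomial, algebraic multiplicity of λ = 0 is 6. From dim ker(B − (0)·I) = 3, there are exactly 3 Jordan blocks for λ = 0.
Step 2 — from the minimal polynomial, the factor (x − 0)^3 tells us the largest block for λ = 0 has size 3.
Step 3 — with total size 6, 3 blocks, and largest block 3, the block sizes (in nonincreasing order) are [3, 2, 1].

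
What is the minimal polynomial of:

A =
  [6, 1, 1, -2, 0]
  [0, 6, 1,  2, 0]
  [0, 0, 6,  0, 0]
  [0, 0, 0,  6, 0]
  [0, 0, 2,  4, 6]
x^3 - 18*x^2 + 108*x - 216

The characteristic polynomial is χ_A(x) = (x - 6)^5, so the eigenvalues are known. The minimal polynomial is
  m_A(x) = Π_λ (x − λ)^{k_λ}
where k_λ is the size of the *largest* Jordan block for λ (equivalently, the smallest k with (A − λI)^k v = 0 for every generalised eigenvector v of λ).

  λ = 6: largest Jordan block has size 3, contributing (x − 6)^3

So m_A(x) = (x - 6)^3 = x^3 - 18*x^2 + 108*x - 216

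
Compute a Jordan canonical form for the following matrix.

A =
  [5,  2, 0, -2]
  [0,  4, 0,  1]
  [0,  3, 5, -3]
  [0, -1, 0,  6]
J_2(5) ⊕ J_1(5) ⊕ J_1(5)

The characteristic polynomial is
  det(x·I − A) = x^4 - 20*x^3 + 150*x^2 - 500*x + 625 = (x - 5)^4

Eigenvalues and multiplicities (the geometric multiplicity of λ is n − rank(A − λI), which equals the number of Jordan blocks for λ):
  λ = 5: algebraic multiplicity = 4, geometric multiplicity = 3

Determining the block sizes for each eigenvalue:
  λ = 5: 3 blocks summing to 4 forces exactly one block of size 2 and the rest size 1 → block sizes [2, 1, 1]

Assembling the blocks gives a Jordan form
J =
  [5, 1, 0, 0]
  [0, 5, 0, 0]
  [0, 0, 5, 0]
  [0, 0, 0, 5]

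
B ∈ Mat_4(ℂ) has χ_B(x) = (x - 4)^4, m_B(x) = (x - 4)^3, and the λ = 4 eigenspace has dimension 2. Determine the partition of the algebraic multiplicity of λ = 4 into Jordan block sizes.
Block sizes for λ = 4: [3, 1]

Step 1 — from the characteristic polynomial, algebraic multiplicity of λ = 4 is 4. From dim ker(B − (4)·I) = 2, there are exactly 2 Jordan blocks for λ = 4.
Step 2 — from the minimal polynomial, the factor (x − 4)^3 tells us the largest block for λ = 4 has size 3.
Step 3 — with total size 4, 2 blocks, and largest block 3, the block sizes (in nonincreasing order) are [3, 1].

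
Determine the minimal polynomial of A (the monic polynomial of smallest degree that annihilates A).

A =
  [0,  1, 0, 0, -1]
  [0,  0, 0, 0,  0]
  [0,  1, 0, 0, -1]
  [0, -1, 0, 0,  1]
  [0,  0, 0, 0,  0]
x^2

The characteristic polynomial is χ_A(x) = x^5, so the eigenvalues are known. The minimal polynomial is
  m_A(x) = Π_λ (x − λ)^{k_λ}
where k_λ is the size of the *largest* Jordan block for λ (equivalently, the smallest k with (A − λI)^k v = 0 for every generalised eigenvector v of λ).

  λ = 0: largest Jordan block has size 2, contributing (x − 0)^2

So m_A(x) = x^2 = x^2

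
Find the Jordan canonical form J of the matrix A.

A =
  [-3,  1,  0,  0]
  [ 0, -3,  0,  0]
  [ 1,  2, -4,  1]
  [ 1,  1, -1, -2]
J_2(-3) ⊕ J_2(-3)

The characteristic polynomial is
  det(x·I − A) = x^4 + 12*x^3 + 54*x^2 + 108*x + 81 = (x + 3)^4

Eigenvalues and multiplicities (the geometric multiplicity of λ is n − rank(A − λI), which equals the number of Jordan blocks for λ):
  λ = -3: algebraic multiplicity = 4, geometric multiplicity = 2

Determining the block sizes for each eigenvalue:
  λ = -3: with am = 4 and gm = 2, the partition is not yet determined (e.g. several partitions of 4 into 2 parts exist). Let N = A − (-3)·I. Computing rank(N^1) = 2, rank(N^2) = 0; the number of blocks of size ≥ j is rank(N^{j−1}) − rank(N^j), giving [2, 2]. So we have 2 block(s) of size 2 → block sizes [2, 2]

Assembling the blocks gives a Jordan form
J =
  [-3,  1,  0,  0]
  [ 0, -3,  0,  0]
  [ 0,  0, -3,  1]
  [ 0,  0,  0, -3]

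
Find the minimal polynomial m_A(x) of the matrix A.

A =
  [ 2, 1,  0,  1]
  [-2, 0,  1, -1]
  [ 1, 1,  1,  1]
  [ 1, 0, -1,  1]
x^2 - 2*x + 1

The characteristic polynomial is χ_A(x) = (x - 1)^4, so the eigenvalues are known. The minimal polynomial is
  m_A(x) = Π_λ (x − λ)^{k_λ}
where k_λ is the size of the *largest* Jordan block for λ (equivalently, the smallest k with (A − λI)^k v = 0 for every generalised eigenvector v of λ).

  λ = 1: largest Jordan block has size 2, contributing (x − 1)^2

So m_A(x) = (x - 1)^2 = x^2 - 2*x + 1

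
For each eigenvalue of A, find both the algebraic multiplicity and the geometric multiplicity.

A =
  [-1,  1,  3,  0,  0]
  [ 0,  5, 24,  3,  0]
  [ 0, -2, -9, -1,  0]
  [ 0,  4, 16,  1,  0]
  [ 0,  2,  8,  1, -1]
λ = -1: alg = 5, geom = 3

Step 1 — factor the characteristic polynomial to read off the algebraic multiplicities:
  χ_A(x) = (x + 1)^5

Step 2 — compute geometric multiplicities via the rank-nullity identity g(λ) = n − rank(A − λI):
  rank(A − (-1)·I) = 2, so dim ker(A − (-1)·I) = n − 2 = 3

Summary:
  λ = -1: algebraic multiplicity = 5, geometric multiplicity = 3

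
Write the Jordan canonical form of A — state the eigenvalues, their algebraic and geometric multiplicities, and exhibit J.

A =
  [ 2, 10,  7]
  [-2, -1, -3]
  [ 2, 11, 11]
J_3(4)

The characteristic polynomial is
  det(x·I − A) = x^3 - 12*x^2 + 48*x - 64 = (x - 4)^3

Eigenvalues and multiplicities (the geometric multiplicity of λ is n − rank(A − λI), which equals the number of Jordan blocks for λ):
  λ = 4: algebraic multiplicity = 3, geometric multiplicity = 1

Determining the block sizes for each eigenvalue:
  λ = 4: one block (gm = 1), so the single block has size am = 3 → block sizes [3]

Assembling the blocks gives a Jordan form
J =
  [4, 1, 0]
  [0, 4, 1]
  [0, 0, 4]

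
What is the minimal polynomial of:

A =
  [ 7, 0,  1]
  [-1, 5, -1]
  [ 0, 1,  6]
x^3 - 18*x^2 + 108*x - 216

The characteristic polynomial is χ_A(x) = (x - 6)^3, so the eigenvalues are known. The minimal polynomial is
  m_A(x) = Π_λ (x − λ)^{k_λ}
where k_λ is the size of the *largest* Jordan block for λ (equivalently, the smallest k with (A − λI)^k v = 0 for every generalised eigenvector v of λ).

  λ = 6: largest Jordan block has size 3, contributing (x − 6)^3

So m_A(x) = (x - 6)^3 = x^3 - 18*x^2 + 108*x - 216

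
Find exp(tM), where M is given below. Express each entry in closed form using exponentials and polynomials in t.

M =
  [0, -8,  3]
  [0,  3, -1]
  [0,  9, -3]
e^{tM} =
  [1, 3*t^2/2 - 8*t, -t^2/2 + 3*t]
  [0, 3*t + 1, -t]
  [0, 9*t, 1 - 3*t]

Strategy: write M = P · J · P⁻¹ where J is a Jordan canonical form, so e^{tM} = P · e^{tJ} · P⁻¹, and e^{tJ} can be computed block-by-block.

M has Jordan form
J =
  [0, 1, 0]
  [0, 0, 1]
  [0, 0, 0]
(up to reordering of blocks).

Per-block formulas:
  For a 3×3 Jordan block J_3(0): exp(t · J_3(0)) = e^(0t)·(I + t·N + (t^2/2)·N^2), where N is the 3×3 nilpotent shift.

After assembling e^{tJ} and conjugating by P, we get:

e^{tM} =
  [1, 3*t^2/2 - 8*t, -t^2/2 + 3*t]
  [0, 3*t + 1, -t]
  [0, 9*t, 1 - 3*t]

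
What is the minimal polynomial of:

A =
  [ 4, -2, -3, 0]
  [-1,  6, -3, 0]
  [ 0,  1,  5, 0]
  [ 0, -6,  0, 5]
x^3 - 15*x^2 + 75*x - 125

The characteristic polynomial is χ_A(x) = (x - 5)^4, so the eigenvalues are known. The minimal polynomial is
  m_A(x) = Π_λ (x − λ)^{k_λ}
where k_λ is the size of the *largest* Jordan block for λ (equivalently, the smallest k with (A − λI)^k v = 0 for every generalised eigenvector v of λ).

  λ = 5: largest Jordan block has size 3, contributing (x − 5)^3

So m_A(x) = (x - 5)^3 = x^3 - 15*x^2 + 75*x - 125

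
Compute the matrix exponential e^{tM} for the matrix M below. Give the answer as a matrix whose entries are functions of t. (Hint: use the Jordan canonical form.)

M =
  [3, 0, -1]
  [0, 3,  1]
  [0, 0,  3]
e^{tM} =
  [exp(3*t), 0, -t*exp(3*t)]
  [0, exp(3*t), t*exp(3*t)]
  [0, 0, exp(3*t)]

Strategy: write M = P · J · P⁻¹ where J is a Jordan canonical form, so e^{tM} = P · e^{tJ} · P⁻¹, and e^{tJ} can be computed block-by-block.

M has Jordan form
J =
  [3, 1, 0]
  [0, 3, 0]
  [0, 0, 3]
(up to reordering of blocks).

Per-block formulas:
  For a 2×2 Jordan block J_2(3): exp(t · J_2(3)) = e^(3t)·(I + t·N), where N is the 2×2 nilpotent shift.
  For a 1×1 block at λ = 3: exp(t · [3]) = [e^(3t)].

After assembling e^{tJ} and conjugating by P, we get:

e^{tM} =
  [exp(3*t), 0, -t*exp(3*t)]
  [0, exp(3*t), t*exp(3*t)]
  [0, 0, exp(3*t)]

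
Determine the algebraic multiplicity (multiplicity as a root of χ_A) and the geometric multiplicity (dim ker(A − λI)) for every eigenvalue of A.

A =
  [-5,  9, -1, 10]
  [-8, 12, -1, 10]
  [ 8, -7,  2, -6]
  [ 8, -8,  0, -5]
λ = -5: alg = 1, geom = 1; λ = 3: alg = 3, geom = 2

Step 1 — factor the characteristic polynomial to read off the algebraic multiplicities:
  χ_A(x) = (x - 3)^3*(x + 5)

Step 2 — compute geometric multiplicities via the rank-nullity identity g(λ) = n − rank(A − λI):
  rank(A − (-5)·I) = 3, so dim ker(A − (-5)·I) = n − 3 = 1
  rank(A − (3)·I) = 2, so dim ker(A − (3)·I) = n − 2 = 2

Summary:
  λ = -5: algebraic multiplicity = 1, geometric multiplicity = 1
  λ = 3: algebraic multiplicity = 3, geometric multiplicity = 2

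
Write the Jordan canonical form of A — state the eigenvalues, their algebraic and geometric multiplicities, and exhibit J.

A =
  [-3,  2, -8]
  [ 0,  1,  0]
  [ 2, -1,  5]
J_2(1) ⊕ J_1(1)

The characteristic polynomial is
  det(x·I − A) = x^3 - 3*x^2 + 3*x - 1 = (x - 1)^3

Eigenvalues and multiplicities (the geometric multiplicity of λ is n − rank(A − λI), which equals the number of Jordan blocks for λ):
  λ = 1: algebraic multiplicity = 3, geometric multiplicity = 2

Determining the block sizes for each eigenvalue:
  λ = 1: 2 blocks summing to 3 forces exactly one block of size 2 and the rest size 1 → block sizes [2, 1]

Assembling the blocks gives a Jordan form
J =
  [1, 1, 0]
  [0, 1, 0]
  [0, 0, 1]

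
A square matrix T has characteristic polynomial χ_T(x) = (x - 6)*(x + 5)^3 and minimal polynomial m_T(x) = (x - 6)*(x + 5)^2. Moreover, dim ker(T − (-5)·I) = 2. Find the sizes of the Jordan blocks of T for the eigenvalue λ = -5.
Block sizes for λ = -5: [2, 1]

Step 1 — from the characteristic polynomial, algebraic multiplicity of λ = -5 is 3. From dim ker(T − (-5)·I) = 2, there are exactly 2 Jordan blocks for λ = -5.
Step 2 — from the minimal polynomial, the factor (x + 5)^2 tells us the largest block for λ = -5 has size 2.
Step 3 — with total size 3, 2 blocks, and largest block 2, the block sizes (in nonincreasing order) are [2, 1].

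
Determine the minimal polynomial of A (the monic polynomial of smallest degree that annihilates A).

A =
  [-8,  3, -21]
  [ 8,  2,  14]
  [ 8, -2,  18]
x^2 - 8*x + 16

The characteristic polynomial is χ_A(x) = (x - 4)^3, so the eigenvalues are known. The minimal polynomial is
  m_A(x) = Π_λ (x − λ)^{k_λ}
where k_λ is the size of the *largest* Jordan block for λ (equivalently, the smallest k with (A − λI)^k v = 0 for every generalised eigenvector v of λ).

  λ = 4: largest Jordan block has size 2, contributing (x − 4)^2

So m_A(x) = (x - 4)^2 = x^2 - 8*x + 16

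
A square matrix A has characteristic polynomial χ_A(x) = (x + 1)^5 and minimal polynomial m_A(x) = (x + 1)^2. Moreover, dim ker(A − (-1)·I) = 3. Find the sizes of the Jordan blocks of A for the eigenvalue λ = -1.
Block sizes for λ = -1: [2, 2, 1]

Step 1 — from the characteristic polynomial, algebraic multiplicity of λ = -1 is 5. From dim ker(A − (-1)·I) = 3, there are exactly 3 Jordan blocks for λ = -1.
Step 2 — from the minimal polynomial, the factor (x + 1)^2 tells us the largest block for λ = -1 has size 2.
Step 3 — with total size 5, 3 blocks, and largest block 2, the block sizes (in nonincreasing order) are [2, 2, 1].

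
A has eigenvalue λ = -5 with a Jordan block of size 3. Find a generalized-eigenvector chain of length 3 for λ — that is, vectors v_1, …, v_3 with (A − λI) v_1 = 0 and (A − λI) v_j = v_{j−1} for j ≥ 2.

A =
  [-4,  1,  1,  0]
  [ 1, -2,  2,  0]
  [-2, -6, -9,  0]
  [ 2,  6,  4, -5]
A Jordan chain for λ = -5 of length 3:
v_1 = (-2, -2, 4, -4)ᵀ
v_2 = (1, 3, -6, 6)ᵀ
v_3 = (0, 1, 0, 0)ᵀ

Let N = A − (-5)·I. We want v_3 with N^3 v_3 = 0 but N^2 v_3 ≠ 0; then v_{j-1} := N · v_j for j = 3, …, 2.

Pick v_3 = (0, 1, 0, 0)ᵀ.
Then v_2 = N · v_3 = (1, 3, -6, 6)ᵀ.
Then v_1 = N · v_2 = (-2, -2, 4, -4)ᵀ.

Sanity check: (A − (-5)·I) v_1 = (0, 0, 0, 0)ᵀ = 0. ✓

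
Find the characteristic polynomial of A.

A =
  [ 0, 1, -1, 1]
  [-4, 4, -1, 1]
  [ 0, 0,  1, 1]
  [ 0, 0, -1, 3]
x^4 - 8*x^3 + 24*x^2 - 32*x + 16

Expanding det(x·I − A) (e.g. by cofactor expansion or by noting that A is similar to its Jordan form J, which has the same characteristic polynomial as A) gives
  χ_A(x) = x^4 - 8*x^3 + 24*x^2 - 32*x + 16
which factors as (x - 2)^4. The eigenvalues (with algebraic multiplicities) are λ = 2 with multiplicity 4.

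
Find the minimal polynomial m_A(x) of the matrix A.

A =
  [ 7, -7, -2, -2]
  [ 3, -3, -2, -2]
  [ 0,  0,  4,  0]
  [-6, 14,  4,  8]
x^2 - 8*x + 16

The characteristic polynomial is χ_A(x) = (x - 4)^4, so the eigenvalues are known. The minimal polynomial is
  m_A(x) = Π_λ (x − λ)^{k_λ}
where k_λ is the size of the *largest* Jordan block for λ (equivalently, the smallest k with (A − λI)^k v = 0 for every generalised eigenvector v of λ).

  λ = 4: largest Jordan block has size 2, contributing (x − 4)^2

So m_A(x) = (x - 4)^2 = x^2 - 8*x + 16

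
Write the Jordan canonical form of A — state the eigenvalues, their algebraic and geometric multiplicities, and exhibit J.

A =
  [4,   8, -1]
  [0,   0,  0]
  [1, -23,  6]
J_1(0) ⊕ J_2(5)

The characteristic polynomial is
  det(x·I − A) = x^3 - 10*x^2 + 25*x = x*(x - 5)^2

Eigenvalues and multiplicities (the geometric multiplicity of λ is n − rank(A − λI), which equals the number of Jordan blocks for λ):
  λ = 0: algebraic multiplicity = 1, geometric multiplicity = 1
  λ = 5: algebraic multiplicity = 2, geometric multiplicity = 1

Determining the block sizes for each eigenvalue:
  λ = 0: one block (gm = 1), so the single block has size am = 1 → block sizes [1]
  λ = 5: one block (gm = 1), so the single block has size am = 2 → block sizes [2]

Assembling the blocks gives a Jordan form
J =
  [0, 0, 0]
  [0, 5, 1]
  [0, 0, 5]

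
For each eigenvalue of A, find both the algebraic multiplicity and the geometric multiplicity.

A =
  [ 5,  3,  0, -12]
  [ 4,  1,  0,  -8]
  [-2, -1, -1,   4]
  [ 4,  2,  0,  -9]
λ = -1: alg = 4, geom = 3

Step 1 — factor the characteristic polynomial to read off the algebraic multiplicities:
  χ_A(x) = (x + 1)^4

Step 2 — compute geometric multiplicities via the rank-nullity identity g(λ) = n − rank(A − λI):
  rank(A − (-1)·I) = 1, so dim ker(A − (-1)·I) = n − 1 = 3

Summary:
  λ = -1: algebraic multiplicity = 4, geometric multiplicity = 3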